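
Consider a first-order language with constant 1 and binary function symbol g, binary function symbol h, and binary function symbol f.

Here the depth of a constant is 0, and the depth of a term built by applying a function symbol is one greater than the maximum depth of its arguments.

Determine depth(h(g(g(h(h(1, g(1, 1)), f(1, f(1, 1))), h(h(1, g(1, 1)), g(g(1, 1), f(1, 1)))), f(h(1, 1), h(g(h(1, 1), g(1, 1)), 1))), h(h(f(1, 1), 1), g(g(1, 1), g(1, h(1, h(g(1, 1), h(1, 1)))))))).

depth(g(1, 1)) = 1 + max(0, 0) = 1
depth(h(1, g(1, 1))) = 1 + max(0, 1) = 2
depth(f(1, 1)) = 1 + max(0, 0) = 1
depth(f(1, f(1, 1))) = 1 + max(0, 1) = 2
depth(h(h(1, g(1, 1)), f(1, f(1, 1)))) = 1 + max(2, 2) = 3
depth(g(g(1, 1), f(1, 1))) = 1 + max(1, 1) = 2
depth(h(h(1, g(1, 1)), g(g(1, 1), f(1, 1)))) = 1 + max(2, 2) = 3
depth(g(h(h(1, g(1, 1)), f(1, f(1, 1))), h(h(1, g(1, 1)), g(g(1, 1), f(1, 1))))) = 1 + max(3, 3) = 4
depth(h(1, 1)) = 1 + max(0, 0) = 1
depth(g(h(1, 1), g(1, 1))) = 1 + max(1, 1) = 2
depth(h(g(h(1, 1), g(1, 1)), 1)) = 1 + max(2, 0) = 3
depth(f(h(1, 1), h(g(h(1, 1), g(1, 1)), 1))) = 1 + max(1, 3) = 4
depth(g(g(h(h(1, g(1, 1)), f(1, f(1, 1))), h(h(1, g(1, 1)), g(g(1, 1), f(1, 1)))), f(h(1, 1), h(g(h(1, 1), g(1, 1)), 1)))) = 1 + max(4, 4) = 5
depth(h(f(1, 1), 1)) = 1 + max(1, 0) = 2
depth(h(g(1, 1), h(1, 1))) = 1 + max(1, 1) = 2
depth(h(1, h(g(1, 1), h(1, 1)))) = 1 + max(0, 2) = 3
depth(g(1, h(1, h(g(1, 1), h(1, 1))))) = 1 + max(0, 3) = 4
depth(g(g(1, 1), g(1, h(1, h(g(1, 1), h(1, 1)))))) = 1 + max(1, 4) = 5
depth(h(h(f(1, 1), 1), g(g(1, 1), g(1, h(1, h(g(1, 1), h(1, 1))))))) = 1 + max(2, 5) = 6
depth(h(g(g(h(h(1, g(1, 1)), f(1, f(1, 1))), h(h(1, g(1, 1)), g(g(1, 1), f(1, 1)))), f(h(1, 1), h(g(h(1, 1), g(1, 1)), 1))), h(h(f(1, 1), 1), g(g(1, 1), g(1, h(1, h(g(1, 1), h(1, 1)))))))) = 1 + max(5, 6) = 7

7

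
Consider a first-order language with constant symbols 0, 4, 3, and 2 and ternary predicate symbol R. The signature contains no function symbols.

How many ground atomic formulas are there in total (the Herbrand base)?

With no function symbols, the Herbrand universe is just the 4 constants.
Ground atoms per predicate: R: 4^3 = 64.
Herbrand base size = 64 = 64.

64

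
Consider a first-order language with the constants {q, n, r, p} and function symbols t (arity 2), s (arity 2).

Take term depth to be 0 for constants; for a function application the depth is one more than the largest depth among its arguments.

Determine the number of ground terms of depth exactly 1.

Let N_k = |{terms of depth ≤ k}|. Then N_0 = 4 and N_k = 4 + N_{k-1}^2 + N_{k-1}^2 for k ≥ 1 (one summand per function symbol, arity giving the exponent).
N_0 = 4
N_1 = 4 + 4^2 + 4^2 = 36
Terms of depth exactly 1: N_1 − N_0 = 36 − 4 = 32.

32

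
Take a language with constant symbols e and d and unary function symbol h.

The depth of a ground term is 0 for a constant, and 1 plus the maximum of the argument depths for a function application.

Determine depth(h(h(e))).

depth(h(e)) = 1 + depth(e) = 1 + 0 = 1
depth(h(h(e))) = 1 + depth(h(e)) = 1 + 1 = 2

2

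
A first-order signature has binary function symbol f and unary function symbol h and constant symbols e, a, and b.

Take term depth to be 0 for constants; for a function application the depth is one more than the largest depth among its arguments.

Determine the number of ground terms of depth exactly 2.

Count level by level. With function symbols f/2, h/1, the terms of depth ≤ k are the 3 constants together with each function applied to depth-≤(k−1) tuples, so N_k = 3 + N_{k-1}^2 + N_{k-1}.
N_0 = 3
N_1 = 3 + 3^2 + 3 = 15
N_2 = 3 + 15^2 + 15 = 243
Terms of depth exactly 2: N_2 − N_1 = 243 − 15 = 228.

228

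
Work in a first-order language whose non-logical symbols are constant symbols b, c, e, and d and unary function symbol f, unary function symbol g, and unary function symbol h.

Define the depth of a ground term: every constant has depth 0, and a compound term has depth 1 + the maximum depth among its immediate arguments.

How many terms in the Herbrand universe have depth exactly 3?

108

Let N_k count ground terms of depth at most k. Each non-constant term of depth ≤ k is some function symbol applied to depth-≤(k−1) arguments, giving N_k = 4 + N_{k-1} + N_{k-1} + N_{k-1}.
N_0 = 4
N_1 = 4 + 4 + 4 + 4 = 16
N_2 = 4 + 16 + 16 + 16 = 52
N_3 = 4 + 52 + 52 + 52 = 160
Terms of depth exactly 3: N_3 − N_2 = 160 − 52 = 108.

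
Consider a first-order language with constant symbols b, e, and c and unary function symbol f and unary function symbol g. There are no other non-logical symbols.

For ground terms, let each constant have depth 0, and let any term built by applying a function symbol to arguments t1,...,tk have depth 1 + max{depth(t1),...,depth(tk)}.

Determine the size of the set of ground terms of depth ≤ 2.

Let N_k count ground terms of depth at most k. Each non-constant term of depth ≤ k is some function symbol applied to depth-≤(k−1) arguments, giving N_k = 3 + N_{k-1} + N_{k-1}.
N_0 = 3
N_1 = 3 + 3 + 3 = 9
N_2 = 3 + 9 + 9 = 21

21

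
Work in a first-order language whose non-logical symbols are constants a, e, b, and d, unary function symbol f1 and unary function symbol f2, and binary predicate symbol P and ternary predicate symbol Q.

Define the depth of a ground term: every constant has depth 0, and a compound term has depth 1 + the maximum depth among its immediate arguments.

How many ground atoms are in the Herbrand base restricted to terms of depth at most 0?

80

First count ground terms of depth ≤ 0.
Let N_k count ground terms of depth at most k. Each non-constant term of depth ≤ k is some function symbol applied to depth-≤(k−1) arguments, giving N_k = 4 + N_{k-1} + N_{k-1}.
N_0 = 4
So |H| = 4.
Each predicate of arity r yields |H|^r ground atoms (one per choice of an r-tuple from H):
  P: 4^2 = 16;  Q: 4^3 = 64
Total ground atoms: 16 + 64 = 80.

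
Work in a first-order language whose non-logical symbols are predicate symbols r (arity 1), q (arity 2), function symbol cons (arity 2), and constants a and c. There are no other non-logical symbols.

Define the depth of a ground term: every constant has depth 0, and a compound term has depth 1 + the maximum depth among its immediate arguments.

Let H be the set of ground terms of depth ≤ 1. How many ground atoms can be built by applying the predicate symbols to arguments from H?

42

First count ground terms of depth ≤ 1.
Let N_k count ground terms of depth at most k. Each non-constant term of depth ≤ k is some function symbol applied to depth-≤(k−1) arguments, giving N_k = 2 + N_{k-1}^2.
N_0 = 2
N_1 = 2 + 2^2 = 6
So |H| = 6.
A ground atom is a predicate applied to a tuple of terms from H, so the count is the sum over predicates of |H|^arity:
  r: 6;  q: 6^2 = 36
Total ground atoms: 6 + 36 = 42.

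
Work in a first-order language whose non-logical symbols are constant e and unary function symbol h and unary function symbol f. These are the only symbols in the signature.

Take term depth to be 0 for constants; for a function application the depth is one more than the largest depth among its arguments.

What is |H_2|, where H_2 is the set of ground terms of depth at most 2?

7

If N_k denotes the number of depth-≤k ground terms, the 1 constant gives N_0 = 1, and each function symbol of arity r contributes N_{k-1}^r new terms at level k: N_k = 1 + N_{k-1} + N_{k-1}.
N_0 = 1
N_1 = 1 + 1 + 1 = 3
N_2 = 1 + 3 + 3 = 7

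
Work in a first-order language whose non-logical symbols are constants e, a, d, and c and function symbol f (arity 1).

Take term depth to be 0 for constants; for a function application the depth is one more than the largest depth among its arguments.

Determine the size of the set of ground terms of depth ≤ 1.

Let N_k count ground terms of depth at most k. Each non-constant term of depth ≤ k is some function symbol applied to depth-≤(k−1) arguments, giving N_k = 4 + N_{k-1}.
N_0 = 4
N_1 = 4 + 4 = 8

8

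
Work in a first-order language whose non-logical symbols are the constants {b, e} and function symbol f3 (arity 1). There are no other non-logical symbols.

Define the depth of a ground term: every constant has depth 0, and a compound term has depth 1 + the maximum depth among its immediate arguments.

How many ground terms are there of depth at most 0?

2

Write N_k for the number of ground terms of depth ≤ k. A term of depth ≤ k is either a constant or a function symbol applied to arguments of depth ≤ k−1, so N_k = 2 + N_{k-1}.
N_0 = 2
Explicitly: b, e.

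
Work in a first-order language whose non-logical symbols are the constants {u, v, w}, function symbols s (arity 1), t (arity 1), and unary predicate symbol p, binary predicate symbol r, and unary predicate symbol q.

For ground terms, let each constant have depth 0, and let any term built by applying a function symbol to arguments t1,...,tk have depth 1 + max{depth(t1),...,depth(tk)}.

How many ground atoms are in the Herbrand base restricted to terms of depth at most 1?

99

First count ground terms of depth ≤ 1.
Count level by level. With function symbols s/1, t/1, the terms of depth ≤ k are the 3 constants together with each function applied to depth-≤(k−1) tuples, so N_k = 3 + N_{k-1} + N_{k-1}.
N_0 = 3
N_1 = 3 + 3 + 3 = 9
Explicitly: u, v, w, s(u), s(v), s(w), t(u), t(v), t(w).
So |H| = 9.
Ground atoms are formed by filling each argument slot of a predicate with a term from H, so an r-ary predicate gives |H|^r atoms:
  p: 9;  r: 9^2 = 81;  q: 9
Total ground atoms: 9 + 81 + 9 = 99.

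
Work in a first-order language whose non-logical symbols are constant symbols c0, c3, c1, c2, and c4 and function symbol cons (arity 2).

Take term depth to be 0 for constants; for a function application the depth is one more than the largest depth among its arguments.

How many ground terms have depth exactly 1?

25

Write N_k for the number of ground terms of depth ≤ k. A term of depth ≤ k is either a constant or a function symbol applied to arguments of depth ≤ k−1, so N_k = 5 + N_{k-1}^2.
N_0 = 5
N_1 = 5 + 5^2 = 30
Terms of depth exactly 1: N_1 − N_0 = 30 − 5 = 25.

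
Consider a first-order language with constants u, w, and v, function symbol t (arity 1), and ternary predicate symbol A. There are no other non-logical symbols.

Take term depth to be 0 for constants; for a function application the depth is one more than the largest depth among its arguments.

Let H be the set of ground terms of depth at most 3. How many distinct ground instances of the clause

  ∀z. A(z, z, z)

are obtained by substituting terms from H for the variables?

12

Ground terms of depth ≤ 3:
  Count level by level. With function symbols t/1, the terms of depth ≤ k are the 3 constants together with each function applied to depth-≤(k−1) tuples, so N_k = 3 + N_{k-1}.
  N_0 = 3
  N_1 = 3 + 3 = 6
  N_2 = 3 + 6 = 9
  N_3 = 3 + 9 = 12
  Explicitly: u, w, v, t(u), t(w), t(v), t(t(u)), t(t(w)), t(t(v)), t(t(t(u))), t(t(t(w))), t(t(t(v))).
So there are 12 ground terms available for substitution.
The body mentions the single quantified variable z; since ground terms form a free algebra, no two substitutions collapse to the same formula.
Number of ground instances = 12.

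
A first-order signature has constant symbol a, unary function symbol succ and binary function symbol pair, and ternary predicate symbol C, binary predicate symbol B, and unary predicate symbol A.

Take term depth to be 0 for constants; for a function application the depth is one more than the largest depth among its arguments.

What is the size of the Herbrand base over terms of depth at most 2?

2379

First count ground terms of depth ≤ 2.
Write N_k for the number of ground terms of depth ≤ k. A term of depth ≤ k is either a constant or a function symbol applied to arguments of depth ≤ k−1, so N_k = 1 + N_{k-1} + N_{k-1}^2.
N_0 = 1
N_1 = 1 + 1 + 1^2 = 3
N_2 = 1 + 3 + 3^2 = 13
So |H| = 13.
Ground atoms are formed by filling each argument slot of a predicate with a term from H, so an r-ary predicate gives |H|^r atoms:
  C: 13^3 = 2197;  B: 13^2 = 169;  A: 13
Total ground atoms: 2197 + 169 + 13 = 2379.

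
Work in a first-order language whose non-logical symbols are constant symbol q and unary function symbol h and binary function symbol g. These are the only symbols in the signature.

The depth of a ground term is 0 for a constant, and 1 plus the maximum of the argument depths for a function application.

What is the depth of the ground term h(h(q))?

depth(h(q)) = 1 + depth(q) = 1 + 0 = 1
depth(h(h(q))) = 1 + depth(h(q)) = 1 + 1 = 2

2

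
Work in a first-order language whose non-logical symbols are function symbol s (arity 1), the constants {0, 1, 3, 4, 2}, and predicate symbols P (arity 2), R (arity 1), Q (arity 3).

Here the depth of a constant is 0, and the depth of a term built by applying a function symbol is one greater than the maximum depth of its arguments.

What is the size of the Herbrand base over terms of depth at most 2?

First count ground terms of depth ≤ 2.
Write N_k for the number of ground terms of depth ≤ k. A term of depth ≤ k is either a constant or a function symbol applied to arguments of depth ≤ k−1, so N_k = 5 + N_{k-1}.
N_0 = 5
N_1 = 5 + 5 = 10
N_2 = 5 + 10 = 15
So |H| = 15.
Ground atoms are formed by filling each argument slot of a predicate with a term from H, so an r-ary predicate gives |H|^r atoms:
  P: 15^2 = 225;  R: 15;  Q: 15^3 = 3375
Total ground atoms: 225 + 15 + 3375 = 3615.

3615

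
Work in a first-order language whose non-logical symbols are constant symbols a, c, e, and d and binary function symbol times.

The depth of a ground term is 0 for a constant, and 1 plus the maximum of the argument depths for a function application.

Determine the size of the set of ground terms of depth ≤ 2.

Write N_k for the number of ground terms of depth ≤ k. A term of depth ≤ k is either a constant or a function symbol applied to arguments of depth ≤ k−1, so N_k = 4 + N_{k-1}^2.
N_0 = 4
N_1 = 4 + 4^2 = 20
N_2 = 4 + 20^2 = 404

404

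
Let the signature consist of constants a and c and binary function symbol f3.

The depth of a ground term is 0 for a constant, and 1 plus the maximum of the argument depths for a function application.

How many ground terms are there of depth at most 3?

1446

Let N_k count ground terms of depth at most k. Each non-constant term of depth ≤ k is some function symbol applied to depth-≤(k−1) arguments, giving N_k = 2 + N_{k-1}^2.
N_0 = 2
N_1 = 2 + 2^2 = 6
N_2 = 2 + 6^2 = 38
N_3 = 2 + 38^2 = 1446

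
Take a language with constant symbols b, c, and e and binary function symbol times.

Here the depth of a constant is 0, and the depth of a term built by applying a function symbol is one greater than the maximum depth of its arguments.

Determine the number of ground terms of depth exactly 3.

21465

Count level by level. With function symbols times/2, the terms of depth ≤ k are the 3 constants together with each function applied to depth-≤(k−1) tuples, so N_k = 3 + N_{k-1}^2.
N_0 = 3
N_1 = 3 + 3^2 = 12
N_2 = 3 + 12^2 = 147
N_3 = 3 + 147^2 = 21612
Terms of depth exactly 3: N_3 − N_2 = 21612 − 147 = 21465.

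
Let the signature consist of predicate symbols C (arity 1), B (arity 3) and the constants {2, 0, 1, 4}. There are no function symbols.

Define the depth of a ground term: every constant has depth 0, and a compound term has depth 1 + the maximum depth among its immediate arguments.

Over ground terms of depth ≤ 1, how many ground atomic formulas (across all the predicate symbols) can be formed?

First count ground terms of depth ≤ 1.
With no function symbols every ground term is a constant, so there are exactly 4 ground terms at every depth bound.
N_0 = 4
N_1 = 4
Explicitly: 2, 0, 1, 4.
So |H| = 4.
For each predicate symbol, the number of ground atoms is |H| raised to its arity; summing:
  C: 4;  B: 4^3 = 64
Total ground atoms: 4 + 64 = 68.

68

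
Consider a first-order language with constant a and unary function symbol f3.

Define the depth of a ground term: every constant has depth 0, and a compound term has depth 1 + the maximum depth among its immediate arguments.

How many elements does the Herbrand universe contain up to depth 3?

4

Let N_k = |{terms of depth ≤ k}|. Then N_0 = 1 and N_k = 1 + N_{k-1} for k ≥ 1 (one summand per function symbol, arity giving the exponent).
N_0 = 1
N_1 = 1 + 1 = 2
N_2 = 1 + 2 = 3
N_3 = 1 + 3 = 4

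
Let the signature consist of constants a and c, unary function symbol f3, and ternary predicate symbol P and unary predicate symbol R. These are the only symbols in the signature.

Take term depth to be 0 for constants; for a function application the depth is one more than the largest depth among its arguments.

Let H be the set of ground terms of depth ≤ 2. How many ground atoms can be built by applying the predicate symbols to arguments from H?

First count ground terms of depth ≤ 2.
Let N_k = |{terms of depth ≤ k}|. Then N_0 = 2 and N_k = 2 + N_{k-1} for k ≥ 1 (one summand per function symbol, arity giving the exponent).
N_0 = 2
N_1 = 2 + 2 = 4
N_2 = 2 + 4 = 6
So |H| = 6.
Each predicate of arity r yields |H|^r ground atoms (one per choice of an r-tuple from H):
  P: 6^3 = 216;  R: 6
Total ground atoms: 216 + 6 = 222.

222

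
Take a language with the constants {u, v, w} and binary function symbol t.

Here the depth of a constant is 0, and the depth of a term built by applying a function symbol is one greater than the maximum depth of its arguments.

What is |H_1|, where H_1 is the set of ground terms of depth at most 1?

Count level by level. With function symbols t/2, the terms of depth ≤ k are the 3 constants together with each function applied to depth-≤(k−1) tuples, so N_k = 3 + N_{k-1}^2.
N_0 = 3
N_1 = 3 + 3^2 = 12

12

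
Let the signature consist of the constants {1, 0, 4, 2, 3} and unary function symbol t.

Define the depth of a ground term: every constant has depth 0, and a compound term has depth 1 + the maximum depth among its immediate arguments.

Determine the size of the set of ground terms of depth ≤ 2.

Let N_k = |{terms of depth ≤ k}|. Then N_0 = 5 and N_k = 5 + N_{k-1} for k ≥ 1 (one summand per function symbol, arity giving the exponent).
N_0 = 5
N_1 = 5 + 5 = 10
N_2 = 5 + 10 = 15

15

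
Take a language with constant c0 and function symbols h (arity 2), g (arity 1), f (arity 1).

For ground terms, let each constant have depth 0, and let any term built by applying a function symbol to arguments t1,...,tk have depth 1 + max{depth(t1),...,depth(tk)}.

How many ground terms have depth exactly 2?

21

If N_k denotes the number of depth-≤k ground terms, the 1 constant gives N_0 = 1, and each function symbol of arity r contributes N_{k-1}^r new terms at level k: N_k = 1 + N_{k-1}^2 + N_{k-1} + N_{k-1}.
N_0 = 1
N_1 = 1 + 1^2 + 1 + 1 = 4
N_2 = 1 + 4^2 + 4 + 4 = 25
Terms of depth exactly 2: N_2 − N_1 = 25 − 4 = 21.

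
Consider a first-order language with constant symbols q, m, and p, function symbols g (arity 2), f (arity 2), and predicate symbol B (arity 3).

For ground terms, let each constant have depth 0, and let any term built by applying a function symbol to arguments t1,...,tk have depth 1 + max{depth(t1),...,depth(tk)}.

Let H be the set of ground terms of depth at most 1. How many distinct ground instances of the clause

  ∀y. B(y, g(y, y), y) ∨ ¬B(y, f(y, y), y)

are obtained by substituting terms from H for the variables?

21

Ground terms of depth ≤ 1:
  Count level by level. With function symbols g/2, f/2, the terms of depth ≤ k are the 3 constants together with each function applied to depth-≤(k−1) tuples, so N_k = 3 + N_{k-1}^2 + N_{k-1}^2.
  N_0 = 3
  N_1 = 3 + 3^2 + 3^2 = 21
So there are 21 ground terms available for substitution.
There is 1 variable to instantiate (y),  occurring in at least one literal, so different choices give different ground instances.
Number of ground instances = 21.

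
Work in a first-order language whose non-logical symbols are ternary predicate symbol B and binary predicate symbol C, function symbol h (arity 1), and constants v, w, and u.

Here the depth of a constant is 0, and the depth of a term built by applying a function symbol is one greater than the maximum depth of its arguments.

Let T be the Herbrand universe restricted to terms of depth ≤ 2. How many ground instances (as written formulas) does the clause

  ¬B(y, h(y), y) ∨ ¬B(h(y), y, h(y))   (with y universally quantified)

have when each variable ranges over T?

9

Ground terms of depth ≤ 2:
  Let N_k count ground terms of depth at most k. Each non-constant term of depth ≤ k is some function symbol applied to depth-≤(k−1) arguments, giving N_k = 3 + N_{k-1}.
  N_0 = 3
  N_1 = 3 + 3 = 6
  N_2 = 3 + 6 = 9
  Explicitly: v, w, u, h(v), h(w), h(u), h(h(v)), h(h(w)), h(h(u)).
So there are 9 ground terms available for substitution.
The variable y ranges independently over the available ground terms, and distinct assignments produce distinct instances.
Number of ground instances = 9.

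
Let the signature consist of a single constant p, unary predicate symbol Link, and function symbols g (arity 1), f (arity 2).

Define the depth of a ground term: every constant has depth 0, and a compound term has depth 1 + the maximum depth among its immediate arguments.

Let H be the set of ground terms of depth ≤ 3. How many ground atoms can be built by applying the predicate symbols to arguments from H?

First count ground terms of depth ≤ 3.
Count level by level. With function symbols g/1, f/2, the terms of depth ≤ k are the 1 constant together with each function applied to depth-≤(k−1) tuples, so N_k = 1 + N_{k-1} + N_{k-1}^2.
N_0 = 1
N_1 = 1 + 1 + 1^2 = 3
N_2 = 1 + 3 + 3^2 = 13
N_3 = 1 + 13 + 13^2 = 183
So |H| = 183.
For each predicate symbol, the number of ground atoms is |H| raised to its arity; summing:
  Link: 183
Total ground atoms: 183.

183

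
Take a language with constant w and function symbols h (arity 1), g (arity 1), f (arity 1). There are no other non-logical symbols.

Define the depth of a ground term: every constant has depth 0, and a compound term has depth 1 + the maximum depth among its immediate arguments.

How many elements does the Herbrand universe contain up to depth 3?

Write N_k for the number of ground terms of depth ≤ k. A term of depth ≤ k is either a constant or a function symbol applied to arguments of depth ≤ k−1, so N_k = 1 + N_{k-1} + N_{k-1} + N_{k-1}.
N_0 = 1
N_1 = 1 + 1 + 1 + 1 = 4
N_2 = 1 + 4 + 4 + 4 = 13
N_3 = 1 + 13 + 13 + 13 = 40

40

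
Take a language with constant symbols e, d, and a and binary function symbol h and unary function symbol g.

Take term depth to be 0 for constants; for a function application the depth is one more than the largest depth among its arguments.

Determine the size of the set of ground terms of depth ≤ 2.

Write N_k for the number of ground terms of depth ≤ k. A term of depth ≤ k is either a constant or a function symbol applied to arguments of depth ≤ k−1, so N_k = 3 + N_{k-1}^2 + N_{k-1}.
N_0 = 3
N_1 = 3 + 3^2 + 3 = 15
N_2 = 3 + 15^2 + 15 = 243

243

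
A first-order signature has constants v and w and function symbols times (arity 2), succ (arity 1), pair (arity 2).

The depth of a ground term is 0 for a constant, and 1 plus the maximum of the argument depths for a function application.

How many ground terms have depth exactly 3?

182410

Let N_k count ground terms of depth at most k. Each non-constant term of depth ≤ k is some function symbol applied to depth-≤(k−1) arguments, giving N_k = 2 + N_{k-1}^2 + N_{k-1} + N_{k-1}^2.
N_0 = 2
N_1 = 2 + 2^2 + 2 + 2^2 = 12
N_2 = 2 + 12^2 + 12 + 12^2 = 302
N_3 = 2 + 302^2 + 302 + 302^2 = 182712
Terms of depth exactly 3: N_3 − N_2 = 182712 − 302 = 182410.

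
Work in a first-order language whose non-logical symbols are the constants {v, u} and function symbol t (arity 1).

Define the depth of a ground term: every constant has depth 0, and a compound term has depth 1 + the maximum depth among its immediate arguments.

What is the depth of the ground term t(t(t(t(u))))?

4

depth(t(u)) = 1 + depth(u) = 1 + 0 = 1
depth(t(t(u))) = 1 + depth(t(u)) = 1 + 1 = 2
depth(t(t(t(u)))) = 1 + depth(t(t(u))) = 1 + 2 = 3
depth(t(t(t(t(u))))) = 1 + depth(t(t(t(u)))) = 1 + 3 = 4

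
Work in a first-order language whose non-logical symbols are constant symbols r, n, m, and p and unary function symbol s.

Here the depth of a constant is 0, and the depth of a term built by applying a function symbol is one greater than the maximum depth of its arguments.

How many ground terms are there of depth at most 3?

Let N_k count ground terms of depth at most k. Each non-constant term of depth ≤ k is some function symbol applied to depth-≤(k−1) arguments, giving N_k = 4 + N_{k-1}.
N_0 = 4
N_1 = 4 + 4 = 8
N_2 = 4 + 8 = 12
N_3 = 4 + 12 = 16

16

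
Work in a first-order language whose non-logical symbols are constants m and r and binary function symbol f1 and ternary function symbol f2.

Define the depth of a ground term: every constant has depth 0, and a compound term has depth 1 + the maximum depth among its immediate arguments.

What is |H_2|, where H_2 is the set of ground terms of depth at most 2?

2942

Let N_k count ground terms of depth at most k. Each non-constant term of depth ≤ k is some function symbol applied to depth-≤(k−1) arguments, giving N_k = 2 + N_{k-1}^2 + N_{k-1}^3.
N_0 = 2
N_1 = 2 + 2^2 + 2^3 = 14
N_2 = 2 + 14^2 + 14^3 = 2942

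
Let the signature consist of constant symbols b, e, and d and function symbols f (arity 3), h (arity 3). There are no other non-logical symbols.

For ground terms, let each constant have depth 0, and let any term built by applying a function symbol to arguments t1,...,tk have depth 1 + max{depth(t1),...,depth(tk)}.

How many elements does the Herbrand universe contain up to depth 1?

57

If N_k denotes the number of depth-≤k ground terms, the 3 constants give N_0 = 3, and each function symbol of arity r contributes N_{k-1}^r new terms at level k: N_k = 3 + N_{k-1}^3 + N_{k-1}^3.
N_0 = 3
N_1 = 3 + 3^3 + 3^3 = 57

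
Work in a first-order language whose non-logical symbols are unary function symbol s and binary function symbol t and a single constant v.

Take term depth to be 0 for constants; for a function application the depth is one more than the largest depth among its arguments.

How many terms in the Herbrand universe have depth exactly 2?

10

Let N_k count ground terms of depth at most k. Each non-constant term of depth ≤ k is some function symbol applied to depth-≤(k−1) arguments, giving N_k = 1 + N_{k-1} + N_{k-1}^2.
N_0 = 1
N_1 = 1 + 1 + 1^2 = 3
N_2 = 1 + 3 + 3^2 = 13
Terms of depth exactly 2: N_2 − N_1 = 13 − 3 = 10.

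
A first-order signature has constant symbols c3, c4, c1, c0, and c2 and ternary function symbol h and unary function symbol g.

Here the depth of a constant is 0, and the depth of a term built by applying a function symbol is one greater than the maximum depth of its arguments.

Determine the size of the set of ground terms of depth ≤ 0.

5

Write N_k for the number of ground terms of depth ≤ k. A term of depth ≤ k is either a constant or a function symbol applied to arguments of depth ≤ k−1, so N_k = 5 + N_{k-1}^3 + N_{k-1}.
N_0 = 5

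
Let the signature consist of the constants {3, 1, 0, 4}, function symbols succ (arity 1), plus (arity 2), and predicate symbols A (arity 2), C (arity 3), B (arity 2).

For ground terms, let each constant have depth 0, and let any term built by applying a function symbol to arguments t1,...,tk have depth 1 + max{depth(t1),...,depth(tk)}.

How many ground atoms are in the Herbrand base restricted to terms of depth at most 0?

96

First count ground terms of depth ≤ 0.
If N_k denotes the number of depth-≤k ground terms, the 4 constants give N_0 = 4, and each function symbol of arity r contributes N_{k-1}^r new terms at level k: N_k = 4 + N_{k-1} + N_{k-1}^2.
N_0 = 4
Explicitly: 3, 1, 0, 4.
So |H| = 4.
Each predicate of arity r yields |H|^r ground atoms (one per choice of an r-tuple from H):
  A: 4^2 = 16;  C: 4^3 = 64;  B: 4^2 = 16
Total ground atoms: 16 + 64 + 16 = 96.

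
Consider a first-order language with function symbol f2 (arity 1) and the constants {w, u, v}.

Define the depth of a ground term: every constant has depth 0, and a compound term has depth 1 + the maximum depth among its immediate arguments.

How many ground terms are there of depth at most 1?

6

Write N_k for the number of ground terms of depth ≤ k. A term of depth ≤ k is either a constant or a function symbol applied to arguments of depth ≤ k−1, so N_k = 3 + N_{k-1}.
N_0 = 3
N_1 = 3 + 3 = 6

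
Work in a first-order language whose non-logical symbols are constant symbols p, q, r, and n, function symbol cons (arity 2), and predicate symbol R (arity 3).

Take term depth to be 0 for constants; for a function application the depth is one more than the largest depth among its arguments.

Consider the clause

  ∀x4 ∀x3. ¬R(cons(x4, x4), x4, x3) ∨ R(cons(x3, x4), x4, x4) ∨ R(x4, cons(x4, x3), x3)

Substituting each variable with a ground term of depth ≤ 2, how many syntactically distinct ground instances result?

Ground terms of depth ≤ 2:
  Let N_k count ground terms of depth at most k. Each non-constant term of depth ≤ k is some function symbol applied to depth-≤(k−1) arguments, giving N_k = 4 + N_{k-1}^2.
  N_0 = 4
  N_1 = 4 + 4^2 = 20
  N_2 = 4 + 20^2 = 404
So there are 404 ground terms available for substitution.
There are 2 variables to instantiate (x4, x3), each occurring in at least one literal, so different choices give different ground instances.
Number of ground instances = 404^2 = 163216.

163216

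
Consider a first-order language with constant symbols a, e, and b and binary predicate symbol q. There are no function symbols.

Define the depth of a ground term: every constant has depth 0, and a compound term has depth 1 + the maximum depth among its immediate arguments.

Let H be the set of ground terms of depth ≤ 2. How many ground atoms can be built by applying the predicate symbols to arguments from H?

9

First count ground terms of depth ≤ 2.
With no function symbols every ground term is a constant, so there are exactly 3 ground terms at every depth bound.
N_0 = 3
N_1 = 3
N_2 = 3
Explicitly: a, e, b.
So |H| = 3.
For each predicate symbol, the number of ground atoms is |H| raised to its arity; summing:
  q: 3^2 = 9
Total ground atoms: 9.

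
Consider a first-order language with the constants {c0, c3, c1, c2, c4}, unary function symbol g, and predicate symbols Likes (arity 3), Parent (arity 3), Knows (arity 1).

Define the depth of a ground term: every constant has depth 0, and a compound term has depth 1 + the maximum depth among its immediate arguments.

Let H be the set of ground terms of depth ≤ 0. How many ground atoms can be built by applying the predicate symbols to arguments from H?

255

First count ground terms of depth ≤ 0.
Write N_k for the number of ground terms of depth ≤ k. A term of depth ≤ k is either a constant or a function symbol applied to arguments of depth ≤ k−1, so N_k = 5 + N_{k-1}.
N_0 = 5
Explicitly: c0, c3, c1, c2, c4.
So |H| = 5.
A ground atom is a predicate applied to a tuple of terms from H, so the count is the sum over predicates of |H|^arity:
  Likes: 5^3 = 125;  Parent: 5^3 = 125;  Knows: 5
Total ground atoms: 125 + 125 + 5 = 255.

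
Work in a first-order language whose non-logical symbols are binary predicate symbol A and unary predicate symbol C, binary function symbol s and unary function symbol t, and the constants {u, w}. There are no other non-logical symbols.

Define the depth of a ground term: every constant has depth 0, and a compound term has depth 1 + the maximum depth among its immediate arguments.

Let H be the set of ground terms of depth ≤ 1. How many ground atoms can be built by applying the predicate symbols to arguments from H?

72

First count ground terms of depth ≤ 1.
Let N_k count ground terms of depth at most k. Each non-constant term of depth ≤ k is some function symbol applied to depth-≤(k−1) arguments, giving N_k = 2 + N_{k-1}^2 + N_{k-1}.
N_0 = 2
N_1 = 2 + 2^2 + 2 = 8
Explicitly: u, w, s(u, u), s(u, w), s(w, u), s(w, w), t(u), t(w).
So |H| = 8.
A ground atom is a predicate applied to a tuple of terms from H, so the count is the sum over predicates of |H|^arity:
  A: 8^2 = 64;  C: 8
Total ground atoms: 64 + 8 = 72.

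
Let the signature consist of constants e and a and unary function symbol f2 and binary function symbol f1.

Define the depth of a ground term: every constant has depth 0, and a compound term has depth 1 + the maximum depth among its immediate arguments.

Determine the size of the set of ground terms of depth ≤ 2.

74

Let N_k count ground terms of depth at most k. Each non-constant term of depth ≤ k is some function symbol applied to depth-≤(k−1) arguments, giving N_k = 2 + N_{k-1} + N_{k-1}^2.
N_0 = 2
N_1 = 2 + 2 + 2^2 = 8
N_2 = 2 + 8 + 8^2 = 74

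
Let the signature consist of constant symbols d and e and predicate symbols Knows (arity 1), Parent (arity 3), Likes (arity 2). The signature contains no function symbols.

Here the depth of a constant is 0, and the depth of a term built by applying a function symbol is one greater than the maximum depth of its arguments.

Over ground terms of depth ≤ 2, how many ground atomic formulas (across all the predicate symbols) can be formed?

First count ground terms of depth ≤ 2.
With no function symbols every ground term is a constant, so there are exactly 2 ground terms at every depth bound.
N_0 = 2
N_1 = 2
N_2 = 2
So |H| = 2.
For each predicate symbol, the number of ground atoms is |H| raised to its arity; summing:
  Knows: 2;  Parent: 2^3 = 8;  Likes: 2^2 = 4
Total ground atoms: 2 + 8 + 4 = 14.

14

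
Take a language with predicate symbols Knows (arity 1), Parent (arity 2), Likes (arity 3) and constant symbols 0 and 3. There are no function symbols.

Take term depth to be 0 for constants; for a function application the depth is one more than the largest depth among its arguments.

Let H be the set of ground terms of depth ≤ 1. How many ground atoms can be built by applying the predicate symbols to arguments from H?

14

First count ground terms of depth ≤ 1.
With no function symbols every ground term is a constant, so there are exactly 2 ground terms at every depth bound.
N_0 = 2
N_1 = 2
Explicitly: 0, 3.
So |H| = 2.
For each predicate symbol, the number of ground atoms is |H| raised to its arity; summing:
  Knows: 2;  Parent: 2^2 = 4;  Likes: 2^3 = 8
Total ground atoms: 2 + 4 + 8 = 14.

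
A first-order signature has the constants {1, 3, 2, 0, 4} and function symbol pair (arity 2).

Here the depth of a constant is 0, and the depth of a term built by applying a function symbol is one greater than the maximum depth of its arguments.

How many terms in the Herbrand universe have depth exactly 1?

Count level by level. With function symbols pair/2, the terms of depth ≤ k are the 5 constants together with each function applied to depth-≤(k−1) tuples, so N_k = 5 + N_{k-1}^2.
N_0 = 5
N_1 = 5 + 5^2 = 30
Terms of depth exactly 1: N_1 − N_0 = 30 − 5 = 25.

25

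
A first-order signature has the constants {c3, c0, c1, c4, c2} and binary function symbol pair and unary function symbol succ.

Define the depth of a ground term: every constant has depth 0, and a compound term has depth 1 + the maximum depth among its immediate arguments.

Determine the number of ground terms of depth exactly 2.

1230

Write N_k for the number of ground terms of depth ≤ k. A term of depth ≤ k is either a constant or a function symbol applied to arguments of depth ≤ k−1, so N_k = 5 + N_{k-1}^2 + N_{k-1}.
N_0 = 5
N_1 = 5 + 5^2 + 5 = 35
N_2 = 5 + 35^2 + 35 = 1265
Terms of depth exactly 2: N_2 − N_1 = 1265 − 35 = 1230.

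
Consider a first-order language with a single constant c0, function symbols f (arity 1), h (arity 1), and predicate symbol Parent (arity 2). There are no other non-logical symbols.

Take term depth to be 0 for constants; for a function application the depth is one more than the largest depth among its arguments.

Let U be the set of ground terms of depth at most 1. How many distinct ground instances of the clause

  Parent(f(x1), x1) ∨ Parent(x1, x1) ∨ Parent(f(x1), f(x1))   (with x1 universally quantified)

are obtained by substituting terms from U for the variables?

3

Ground terms of depth ≤ 1:
  Let N_k count ground terms of depth at most k. Each non-constant term of depth ≤ k is some function symbol applied to depth-≤(k−1) arguments, giving N_k = 1 + N_{k-1} + N_{k-1}.
  N_0 = 1
  N_1 = 1 + 1 + 1 = 3
  Explicitly: c0, f(c0), h(c0).
So there are 3 ground terms available for substitution.
The clause has 1 distinct variable (x1), which appears in the body. In the free term algebra distinct substitutions yield syntactically distinct ground instances.
Number of ground instances = 3.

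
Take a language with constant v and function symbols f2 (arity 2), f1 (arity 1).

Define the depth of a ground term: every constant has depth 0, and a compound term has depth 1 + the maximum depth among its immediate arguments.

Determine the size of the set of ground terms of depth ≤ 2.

Let N_k = |{terms of depth ≤ k}|. Then N_0 = 1 and N_k = 1 + N_{k-1}^2 + N_{k-1} for k ≥ 1 (one summand per function symbol, arity giving the exponent).
N_0 = 1
N_1 = 1 + 1^2 + 1 = 3
N_2 = 1 + 3^2 + 3 = 13

13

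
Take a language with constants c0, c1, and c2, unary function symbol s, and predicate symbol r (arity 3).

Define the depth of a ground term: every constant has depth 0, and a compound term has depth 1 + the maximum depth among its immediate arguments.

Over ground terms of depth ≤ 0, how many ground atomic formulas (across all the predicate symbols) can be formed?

27

First count ground terms of depth ≤ 0.
Let N_k = |{terms of depth ≤ k}|. Then N_0 = 3 and N_k = 3 + N_{k-1} for k ≥ 1 (one summand per function symbol, arity giving the exponent).
N_0 = 3
So |H| = 3.
For each predicate symbol, the number of ground atoms is |H| raised to its arity; summing:
  r: 3^3 = 27
Total ground atoms: 27.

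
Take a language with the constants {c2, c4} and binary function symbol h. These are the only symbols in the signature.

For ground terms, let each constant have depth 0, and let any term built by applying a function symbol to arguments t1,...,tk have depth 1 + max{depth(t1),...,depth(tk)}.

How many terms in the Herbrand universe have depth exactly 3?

Write N_k for the number of ground terms of depth ≤ k. A term of depth ≤ k is either a constant or a function symbol applied to arguments of depth ≤ k−1, so N_k = 2 + N_{k-1}^2.
N_0 = 2
N_1 = 2 + 2^2 = 6
N_2 = 2 + 6^2 = 38
N_3 = 2 + 38^2 = 1446
Terms of depth exactly 3: N_3 − N_2 = 1446 − 38 = 1408.

1408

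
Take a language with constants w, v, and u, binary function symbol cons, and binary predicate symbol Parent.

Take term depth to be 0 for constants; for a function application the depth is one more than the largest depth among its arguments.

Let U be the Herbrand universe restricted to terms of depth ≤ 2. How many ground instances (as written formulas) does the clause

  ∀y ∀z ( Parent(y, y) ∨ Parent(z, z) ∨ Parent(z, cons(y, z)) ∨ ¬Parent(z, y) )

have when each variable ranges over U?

21609

Ground terms of depth ≤ 2:
  Write N_k for the number of ground terms of depth ≤ k. A term of depth ≤ k is either a constant or a function symbol applied to arguments of depth ≤ k−1, so N_k = 3 + N_{k-1}^2.
  N_0 = 3
  N_1 = 3 + 3^2 = 12
  N_2 = 3 + 12^2 = 147
So there are 147 ground terms available for substitution.
The clause has 2 distinct variables (y, z), each appearing in the body. In the free term algebra distinct substitutions yield syntactically distinct ground instances.
Number of ground instances = 147^2 = 21609.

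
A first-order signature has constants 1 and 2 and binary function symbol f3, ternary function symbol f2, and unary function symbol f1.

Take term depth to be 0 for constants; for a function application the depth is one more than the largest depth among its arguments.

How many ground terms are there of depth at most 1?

16

Count level by level. With function symbols f3/2, f2/3, f1/1, the terms of depth ≤ k are the 2 constants together with each function applied to depth-≤(k−1) tuples, so N_k = 2 + N_{k-1}^2 + N_{k-1}^3 + N_{k-1}.
N_0 = 2
N_1 = 2 + 2^2 + 2^3 + 2 = 16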